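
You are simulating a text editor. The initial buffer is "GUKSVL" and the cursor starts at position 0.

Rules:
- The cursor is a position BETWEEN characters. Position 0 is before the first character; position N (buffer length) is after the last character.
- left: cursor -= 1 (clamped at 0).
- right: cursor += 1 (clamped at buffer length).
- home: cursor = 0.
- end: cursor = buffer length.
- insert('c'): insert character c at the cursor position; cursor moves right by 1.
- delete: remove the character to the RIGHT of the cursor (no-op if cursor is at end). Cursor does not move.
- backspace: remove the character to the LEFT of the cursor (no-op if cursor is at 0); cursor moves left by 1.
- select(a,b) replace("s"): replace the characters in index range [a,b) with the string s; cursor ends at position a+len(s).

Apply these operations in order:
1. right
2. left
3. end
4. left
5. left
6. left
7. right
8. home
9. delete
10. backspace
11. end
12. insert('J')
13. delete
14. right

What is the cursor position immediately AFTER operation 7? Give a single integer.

Answer: 4

Derivation:
After op 1 (right): buf='GUKSVL' cursor=1
After op 2 (left): buf='GUKSVL' cursor=0
After op 3 (end): buf='GUKSVL' cursor=6
After op 4 (left): buf='GUKSVL' cursor=5
After op 5 (left): buf='GUKSVL' cursor=4
After op 6 (left): buf='GUKSVL' cursor=3
After op 7 (right): buf='GUKSVL' cursor=4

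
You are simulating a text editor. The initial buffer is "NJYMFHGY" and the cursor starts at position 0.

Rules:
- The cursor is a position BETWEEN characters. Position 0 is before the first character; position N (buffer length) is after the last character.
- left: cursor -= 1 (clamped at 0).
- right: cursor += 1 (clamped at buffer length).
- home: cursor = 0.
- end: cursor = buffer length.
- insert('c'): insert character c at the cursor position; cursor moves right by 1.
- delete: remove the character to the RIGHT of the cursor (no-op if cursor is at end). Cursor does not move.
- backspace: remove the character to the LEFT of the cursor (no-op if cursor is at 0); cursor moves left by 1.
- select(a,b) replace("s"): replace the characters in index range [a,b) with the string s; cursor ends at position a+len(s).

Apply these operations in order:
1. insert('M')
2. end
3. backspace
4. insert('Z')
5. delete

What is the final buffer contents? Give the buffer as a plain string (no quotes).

After op 1 (insert('M')): buf='MNJYMFHGY' cursor=1
After op 2 (end): buf='MNJYMFHGY' cursor=9
After op 3 (backspace): buf='MNJYMFHG' cursor=8
After op 4 (insert('Z')): buf='MNJYMFHGZ' cursor=9
After op 5 (delete): buf='MNJYMFHGZ' cursor=9

Answer: MNJYMFHGZ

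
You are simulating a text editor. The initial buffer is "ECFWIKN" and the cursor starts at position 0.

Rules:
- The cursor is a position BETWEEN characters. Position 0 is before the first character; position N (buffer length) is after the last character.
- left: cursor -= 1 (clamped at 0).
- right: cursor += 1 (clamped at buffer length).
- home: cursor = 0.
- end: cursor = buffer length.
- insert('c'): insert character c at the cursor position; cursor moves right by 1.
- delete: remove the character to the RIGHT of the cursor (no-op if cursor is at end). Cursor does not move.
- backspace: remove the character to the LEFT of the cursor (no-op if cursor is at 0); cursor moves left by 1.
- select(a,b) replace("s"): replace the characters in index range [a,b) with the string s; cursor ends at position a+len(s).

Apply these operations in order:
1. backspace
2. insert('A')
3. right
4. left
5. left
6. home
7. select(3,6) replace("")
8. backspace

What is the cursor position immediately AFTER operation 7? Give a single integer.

Answer: 3

Derivation:
After op 1 (backspace): buf='ECFWIKN' cursor=0
After op 2 (insert('A')): buf='AECFWIKN' cursor=1
After op 3 (right): buf='AECFWIKN' cursor=2
After op 4 (left): buf='AECFWIKN' cursor=1
After op 5 (left): buf='AECFWIKN' cursor=0
After op 6 (home): buf='AECFWIKN' cursor=0
After op 7 (select(3,6) replace("")): buf='AECKN' cursor=3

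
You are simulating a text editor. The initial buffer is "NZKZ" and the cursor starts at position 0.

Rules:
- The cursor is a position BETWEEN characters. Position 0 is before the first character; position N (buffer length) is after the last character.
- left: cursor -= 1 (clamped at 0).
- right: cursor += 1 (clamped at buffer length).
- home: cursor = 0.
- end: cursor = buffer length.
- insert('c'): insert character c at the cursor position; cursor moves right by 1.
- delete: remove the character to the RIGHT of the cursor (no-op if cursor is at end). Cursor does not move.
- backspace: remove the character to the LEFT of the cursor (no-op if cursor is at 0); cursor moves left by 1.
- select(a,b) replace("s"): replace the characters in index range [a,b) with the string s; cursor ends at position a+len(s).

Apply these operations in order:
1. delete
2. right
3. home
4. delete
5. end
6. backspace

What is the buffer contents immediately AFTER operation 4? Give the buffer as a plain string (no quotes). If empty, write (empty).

Answer: KZ

Derivation:
After op 1 (delete): buf='ZKZ' cursor=0
After op 2 (right): buf='ZKZ' cursor=1
After op 3 (home): buf='ZKZ' cursor=0
After op 4 (delete): buf='KZ' cursor=0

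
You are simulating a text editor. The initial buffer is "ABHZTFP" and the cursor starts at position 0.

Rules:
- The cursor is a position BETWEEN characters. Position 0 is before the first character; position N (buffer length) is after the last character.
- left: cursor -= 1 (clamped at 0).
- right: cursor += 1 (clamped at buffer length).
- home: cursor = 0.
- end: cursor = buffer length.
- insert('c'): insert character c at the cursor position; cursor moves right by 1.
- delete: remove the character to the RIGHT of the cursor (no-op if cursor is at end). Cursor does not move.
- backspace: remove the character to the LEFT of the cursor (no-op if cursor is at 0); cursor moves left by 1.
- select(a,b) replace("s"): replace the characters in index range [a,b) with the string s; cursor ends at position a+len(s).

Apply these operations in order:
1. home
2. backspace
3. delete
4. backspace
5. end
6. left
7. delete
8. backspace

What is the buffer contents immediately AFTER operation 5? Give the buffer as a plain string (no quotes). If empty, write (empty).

After op 1 (home): buf='ABHZTFP' cursor=0
After op 2 (backspace): buf='ABHZTFP' cursor=0
After op 3 (delete): buf='BHZTFP' cursor=0
After op 4 (backspace): buf='BHZTFP' cursor=0
After op 5 (end): buf='BHZTFP' cursor=6

Answer: BHZTFP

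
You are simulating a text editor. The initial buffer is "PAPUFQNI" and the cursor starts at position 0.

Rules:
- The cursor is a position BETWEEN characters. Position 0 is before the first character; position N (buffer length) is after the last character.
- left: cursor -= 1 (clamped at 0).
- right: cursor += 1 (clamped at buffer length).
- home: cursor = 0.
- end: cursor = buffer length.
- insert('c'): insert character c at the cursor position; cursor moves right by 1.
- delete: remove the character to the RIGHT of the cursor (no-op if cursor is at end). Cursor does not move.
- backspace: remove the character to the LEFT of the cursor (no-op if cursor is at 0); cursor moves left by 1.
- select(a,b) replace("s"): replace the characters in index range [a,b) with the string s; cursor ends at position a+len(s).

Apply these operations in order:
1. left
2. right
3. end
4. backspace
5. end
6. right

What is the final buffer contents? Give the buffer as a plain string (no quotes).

Answer: PAPUFQN

Derivation:
After op 1 (left): buf='PAPUFQNI' cursor=0
After op 2 (right): buf='PAPUFQNI' cursor=1
After op 3 (end): buf='PAPUFQNI' cursor=8
After op 4 (backspace): buf='PAPUFQN' cursor=7
After op 5 (end): buf='PAPUFQN' cursor=7
After op 6 (right): buf='PAPUFQN' cursor=7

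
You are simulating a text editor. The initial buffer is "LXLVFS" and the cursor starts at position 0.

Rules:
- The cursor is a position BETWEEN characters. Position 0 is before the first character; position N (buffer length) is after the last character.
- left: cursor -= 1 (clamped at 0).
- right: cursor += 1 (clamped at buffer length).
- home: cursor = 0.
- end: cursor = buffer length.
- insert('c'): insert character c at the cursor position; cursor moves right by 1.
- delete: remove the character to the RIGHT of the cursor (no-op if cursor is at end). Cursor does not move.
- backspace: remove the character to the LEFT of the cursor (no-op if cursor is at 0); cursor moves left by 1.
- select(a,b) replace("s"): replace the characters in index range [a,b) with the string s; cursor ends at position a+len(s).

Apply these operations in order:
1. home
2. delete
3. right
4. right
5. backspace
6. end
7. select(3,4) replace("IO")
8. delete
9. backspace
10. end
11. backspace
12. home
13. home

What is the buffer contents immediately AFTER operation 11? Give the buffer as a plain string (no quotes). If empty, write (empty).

Answer: XVF

Derivation:
After op 1 (home): buf='LXLVFS' cursor=0
After op 2 (delete): buf='XLVFS' cursor=0
After op 3 (right): buf='XLVFS' cursor=1
After op 4 (right): buf='XLVFS' cursor=2
After op 5 (backspace): buf='XVFS' cursor=1
After op 6 (end): buf='XVFS' cursor=4
After op 7 (select(3,4) replace("IO")): buf='XVFIO' cursor=5
After op 8 (delete): buf='XVFIO' cursor=5
After op 9 (backspace): buf='XVFI' cursor=4
After op 10 (end): buf='XVFI' cursor=4
After op 11 (backspace): buf='XVF' cursor=3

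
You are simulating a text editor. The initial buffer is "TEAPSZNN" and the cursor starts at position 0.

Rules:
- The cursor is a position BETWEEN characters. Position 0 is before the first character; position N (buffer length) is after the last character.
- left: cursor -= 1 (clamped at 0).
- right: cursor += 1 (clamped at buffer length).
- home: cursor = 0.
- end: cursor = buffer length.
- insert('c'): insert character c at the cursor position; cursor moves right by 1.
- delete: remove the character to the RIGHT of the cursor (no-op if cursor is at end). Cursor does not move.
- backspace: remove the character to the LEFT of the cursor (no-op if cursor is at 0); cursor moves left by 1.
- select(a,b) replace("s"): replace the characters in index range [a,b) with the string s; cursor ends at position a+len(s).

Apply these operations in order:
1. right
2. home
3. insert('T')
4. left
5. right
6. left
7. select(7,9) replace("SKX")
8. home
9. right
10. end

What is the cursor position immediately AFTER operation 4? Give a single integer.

After op 1 (right): buf='TEAPSZNN' cursor=1
After op 2 (home): buf='TEAPSZNN' cursor=0
After op 3 (insert('T')): buf='TTEAPSZNN' cursor=1
After op 4 (left): buf='TTEAPSZNN' cursor=0

Answer: 0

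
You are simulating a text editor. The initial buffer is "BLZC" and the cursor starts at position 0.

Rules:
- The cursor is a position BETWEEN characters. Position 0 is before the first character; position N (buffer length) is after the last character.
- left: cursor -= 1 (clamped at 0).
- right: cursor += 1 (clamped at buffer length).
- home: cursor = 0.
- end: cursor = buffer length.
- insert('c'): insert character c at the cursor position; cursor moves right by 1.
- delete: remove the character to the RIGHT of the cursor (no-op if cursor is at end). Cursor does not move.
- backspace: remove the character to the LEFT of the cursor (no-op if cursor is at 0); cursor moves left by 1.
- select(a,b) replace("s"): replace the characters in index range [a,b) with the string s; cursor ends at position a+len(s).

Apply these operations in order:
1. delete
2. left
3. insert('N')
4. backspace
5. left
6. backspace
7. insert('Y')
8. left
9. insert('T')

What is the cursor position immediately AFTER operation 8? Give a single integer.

After op 1 (delete): buf='LZC' cursor=0
After op 2 (left): buf='LZC' cursor=0
After op 3 (insert('N')): buf='NLZC' cursor=1
After op 4 (backspace): buf='LZC' cursor=0
After op 5 (left): buf='LZC' cursor=0
After op 6 (backspace): buf='LZC' cursor=0
After op 7 (insert('Y')): buf='YLZC' cursor=1
After op 8 (left): buf='YLZC' cursor=0

Answer: 0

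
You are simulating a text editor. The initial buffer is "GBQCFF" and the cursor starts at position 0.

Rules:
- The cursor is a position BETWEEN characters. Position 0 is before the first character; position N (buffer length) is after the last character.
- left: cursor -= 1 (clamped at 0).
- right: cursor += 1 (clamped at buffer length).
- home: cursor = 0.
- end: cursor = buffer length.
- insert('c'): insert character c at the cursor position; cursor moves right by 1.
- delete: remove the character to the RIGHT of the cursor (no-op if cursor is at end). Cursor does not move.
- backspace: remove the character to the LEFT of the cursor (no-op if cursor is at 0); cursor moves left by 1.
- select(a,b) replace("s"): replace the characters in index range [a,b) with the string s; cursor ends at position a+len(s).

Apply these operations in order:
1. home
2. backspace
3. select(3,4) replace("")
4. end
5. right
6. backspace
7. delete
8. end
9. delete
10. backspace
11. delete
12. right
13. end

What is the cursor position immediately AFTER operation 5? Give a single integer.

Answer: 5

Derivation:
After op 1 (home): buf='GBQCFF' cursor=0
After op 2 (backspace): buf='GBQCFF' cursor=0
After op 3 (select(3,4) replace("")): buf='GBQFF' cursor=3
After op 4 (end): buf='GBQFF' cursor=5
After op 5 (right): buf='GBQFF' cursor=5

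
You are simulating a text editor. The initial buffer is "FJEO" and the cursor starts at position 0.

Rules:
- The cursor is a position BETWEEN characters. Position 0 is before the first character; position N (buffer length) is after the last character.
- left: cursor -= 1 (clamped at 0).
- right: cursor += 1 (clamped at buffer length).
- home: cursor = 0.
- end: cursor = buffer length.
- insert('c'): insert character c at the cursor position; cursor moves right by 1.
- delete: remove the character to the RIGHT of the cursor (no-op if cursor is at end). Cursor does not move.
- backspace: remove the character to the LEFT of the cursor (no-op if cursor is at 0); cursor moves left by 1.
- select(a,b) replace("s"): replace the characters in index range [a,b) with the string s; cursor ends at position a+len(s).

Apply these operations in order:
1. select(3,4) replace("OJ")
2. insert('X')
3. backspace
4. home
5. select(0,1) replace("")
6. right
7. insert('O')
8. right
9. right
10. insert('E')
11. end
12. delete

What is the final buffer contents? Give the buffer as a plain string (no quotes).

Answer: JOEOEJ

Derivation:
After op 1 (select(3,4) replace("OJ")): buf='FJEOJ' cursor=5
After op 2 (insert('X')): buf='FJEOJX' cursor=6
After op 3 (backspace): buf='FJEOJ' cursor=5
After op 4 (home): buf='FJEOJ' cursor=0
After op 5 (select(0,1) replace("")): buf='JEOJ' cursor=0
After op 6 (right): buf='JEOJ' cursor=1
After op 7 (insert('O')): buf='JOEOJ' cursor=2
After op 8 (right): buf='JOEOJ' cursor=3
After op 9 (right): buf='JOEOJ' cursor=4
After op 10 (insert('E')): buf='JOEOEJ' cursor=5
After op 11 (end): buf='JOEOEJ' cursor=6
After op 12 (delete): buf='JOEOEJ' cursor=6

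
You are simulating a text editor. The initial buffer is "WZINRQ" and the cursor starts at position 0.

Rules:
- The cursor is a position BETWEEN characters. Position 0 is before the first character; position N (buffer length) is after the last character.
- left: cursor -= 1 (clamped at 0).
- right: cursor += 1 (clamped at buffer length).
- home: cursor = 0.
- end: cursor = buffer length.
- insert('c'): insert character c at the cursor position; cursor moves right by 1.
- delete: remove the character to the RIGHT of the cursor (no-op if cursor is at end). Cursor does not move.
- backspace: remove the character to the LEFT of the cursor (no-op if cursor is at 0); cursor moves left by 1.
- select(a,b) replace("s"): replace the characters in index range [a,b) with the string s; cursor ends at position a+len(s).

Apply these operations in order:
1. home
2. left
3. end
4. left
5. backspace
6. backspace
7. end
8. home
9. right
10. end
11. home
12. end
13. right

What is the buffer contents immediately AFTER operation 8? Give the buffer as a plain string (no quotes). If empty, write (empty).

Answer: WZIQ

Derivation:
After op 1 (home): buf='WZINRQ' cursor=0
After op 2 (left): buf='WZINRQ' cursor=0
After op 3 (end): buf='WZINRQ' cursor=6
After op 4 (left): buf='WZINRQ' cursor=5
After op 5 (backspace): buf='WZINQ' cursor=4
After op 6 (backspace): buf='WZIQ' cursor=3
After op 7 (end): buf='WZIQ' cursor=4
After op 8 (home): buf='WZIQ' cursor=0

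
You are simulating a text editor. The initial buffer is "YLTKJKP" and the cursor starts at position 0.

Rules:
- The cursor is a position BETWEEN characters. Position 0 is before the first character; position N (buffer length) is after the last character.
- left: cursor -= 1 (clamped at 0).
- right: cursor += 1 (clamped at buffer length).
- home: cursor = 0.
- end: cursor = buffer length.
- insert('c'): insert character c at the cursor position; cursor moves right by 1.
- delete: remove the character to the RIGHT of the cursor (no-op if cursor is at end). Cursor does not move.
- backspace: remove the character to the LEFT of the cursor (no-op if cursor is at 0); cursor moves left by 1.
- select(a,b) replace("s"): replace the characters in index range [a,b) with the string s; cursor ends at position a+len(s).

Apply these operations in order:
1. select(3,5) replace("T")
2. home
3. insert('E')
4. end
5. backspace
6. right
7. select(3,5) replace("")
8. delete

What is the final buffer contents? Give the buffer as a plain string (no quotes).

After op 1 (select(3,5) replace("T")): buf='YLTTKP' cursor=4
After op 2 (home): buf='YLTTKP' cursor=0
After op 3 (insert('E')): buf='EYLTTKP' cursor=1
After op 4 (end): buf='EYLTTKP' cursor=7
After op 5 (backspace): buf='EYLTTK' cursor=6
After op 6 (right): buf='EYLTTK' cursor=6
After op 7 (select(3,5) replace("")): buf='EYLK' cursor=3
After op 8 (delete): buf='EYL' cursor=3

Answer: EYL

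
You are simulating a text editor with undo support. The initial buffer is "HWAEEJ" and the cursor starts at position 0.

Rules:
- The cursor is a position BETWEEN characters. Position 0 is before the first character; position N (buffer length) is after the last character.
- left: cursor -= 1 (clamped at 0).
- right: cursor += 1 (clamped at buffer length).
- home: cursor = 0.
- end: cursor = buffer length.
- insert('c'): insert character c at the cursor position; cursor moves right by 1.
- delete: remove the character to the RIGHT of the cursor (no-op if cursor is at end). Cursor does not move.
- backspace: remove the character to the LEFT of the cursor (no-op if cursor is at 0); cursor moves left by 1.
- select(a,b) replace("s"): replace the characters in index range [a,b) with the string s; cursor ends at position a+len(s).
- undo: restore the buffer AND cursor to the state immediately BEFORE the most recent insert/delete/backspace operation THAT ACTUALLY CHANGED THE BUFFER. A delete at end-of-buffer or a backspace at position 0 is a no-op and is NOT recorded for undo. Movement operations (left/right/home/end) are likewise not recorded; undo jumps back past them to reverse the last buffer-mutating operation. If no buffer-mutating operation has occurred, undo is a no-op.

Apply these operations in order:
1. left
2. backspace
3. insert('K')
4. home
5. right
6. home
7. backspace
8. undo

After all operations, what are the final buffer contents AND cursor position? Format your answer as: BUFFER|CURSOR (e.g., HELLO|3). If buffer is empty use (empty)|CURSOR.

Answer: HWAEEJ|0

Derivation:
After op 1 (left): buf='HWAEEJ' cursor=0
After op 2 (backspace): buf='HWAEEJ' cursor=0
After op 3 (insert('K')): buf='KHWAEEJ' cursor=1
After op 4 (home): buf='KHWAEEJ' cursor=0
After op 5 (right): buf='KHWAEEJ' cursor=1
After op 6 (home): buf='KHWAEEJ' cursor=0
After op 7 (backspace): buf='KHWAEEJ' cursor=0
After op 8 (undo): buf='HWAEEJ' cursor=0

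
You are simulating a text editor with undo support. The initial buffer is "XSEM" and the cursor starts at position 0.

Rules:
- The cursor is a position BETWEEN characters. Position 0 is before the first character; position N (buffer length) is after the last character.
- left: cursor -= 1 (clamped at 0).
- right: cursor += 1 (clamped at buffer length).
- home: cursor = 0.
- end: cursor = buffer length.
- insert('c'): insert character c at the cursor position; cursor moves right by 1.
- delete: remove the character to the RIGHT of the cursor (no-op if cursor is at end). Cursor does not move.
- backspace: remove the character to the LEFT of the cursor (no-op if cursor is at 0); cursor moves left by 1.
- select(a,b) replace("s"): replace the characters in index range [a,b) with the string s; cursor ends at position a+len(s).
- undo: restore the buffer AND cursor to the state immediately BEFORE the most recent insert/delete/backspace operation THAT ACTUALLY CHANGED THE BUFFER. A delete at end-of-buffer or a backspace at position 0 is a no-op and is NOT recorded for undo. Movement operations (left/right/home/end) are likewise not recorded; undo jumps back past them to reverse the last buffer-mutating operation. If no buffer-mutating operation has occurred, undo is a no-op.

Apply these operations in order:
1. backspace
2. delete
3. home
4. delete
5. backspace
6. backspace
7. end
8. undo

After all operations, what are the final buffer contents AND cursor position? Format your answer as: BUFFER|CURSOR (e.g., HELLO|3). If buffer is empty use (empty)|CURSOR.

After op 1 (backspace): buf='XSEM' cursor=0
After op 2 (delete): buf='SEM' cursor=0
After op 3 (home): buf='SEM' cursor=0
After op 4 (delete): buf='EM' cursor=0
After op 5 (backspace): buf='EM' cursor=0
After op 6 (backspace): buf='EM' cursor=0
After op 7 (end): buf='EM' cursor=2
After op 8 (undo): buf='SEM' cursor=0

Answer: SEM|0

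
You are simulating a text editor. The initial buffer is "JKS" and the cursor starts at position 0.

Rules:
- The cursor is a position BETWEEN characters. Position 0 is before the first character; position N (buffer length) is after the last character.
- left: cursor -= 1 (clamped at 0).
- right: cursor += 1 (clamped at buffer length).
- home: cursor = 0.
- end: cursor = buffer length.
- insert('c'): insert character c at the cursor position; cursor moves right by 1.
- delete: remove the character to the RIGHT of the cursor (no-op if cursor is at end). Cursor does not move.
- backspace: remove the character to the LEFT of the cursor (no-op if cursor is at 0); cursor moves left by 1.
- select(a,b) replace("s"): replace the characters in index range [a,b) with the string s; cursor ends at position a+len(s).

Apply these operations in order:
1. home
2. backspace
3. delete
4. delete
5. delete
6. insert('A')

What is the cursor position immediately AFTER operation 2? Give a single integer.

Answer: 0

Derivation:
After op 1 (home): buf='JKS' cursor=0
After op 2 (backspace): buf='JKS' cursor=0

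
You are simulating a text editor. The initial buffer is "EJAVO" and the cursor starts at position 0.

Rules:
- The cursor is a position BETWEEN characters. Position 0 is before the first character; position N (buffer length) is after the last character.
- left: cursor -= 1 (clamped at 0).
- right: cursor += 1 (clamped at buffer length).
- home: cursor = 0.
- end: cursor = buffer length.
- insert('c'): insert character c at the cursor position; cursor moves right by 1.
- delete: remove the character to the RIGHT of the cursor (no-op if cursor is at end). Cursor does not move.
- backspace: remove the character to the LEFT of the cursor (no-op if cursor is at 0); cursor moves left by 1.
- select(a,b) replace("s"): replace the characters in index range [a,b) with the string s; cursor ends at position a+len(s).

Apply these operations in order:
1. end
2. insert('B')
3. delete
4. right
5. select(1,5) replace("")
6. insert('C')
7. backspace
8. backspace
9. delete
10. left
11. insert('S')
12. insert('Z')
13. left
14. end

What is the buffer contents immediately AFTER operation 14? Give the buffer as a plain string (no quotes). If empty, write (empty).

Answer: SZ

Derivation:
After op 1 (end): buf='EJAVO' cursor=5
After op 2 (insert('B')): buf='EJAVOB' cursor=6
After op 3 (delete): buf='EJAVOB' cursor=6
After op 4 (right): buf='EJAVOB' cursor=6
After op 5 (select(1,5) replace("")): buf='EB' cursor=1
After op 6 (insert('C')): buf='ECB' cursor=2
After op 7 (backspace): buf='EB' cursor=1
After op 8 (backspace): buf='B' cursor=0
After op 9 (delete): buf='(empty)' cursor=0
After op 10 (left): buf='(empty)' cursor=0
After op 11 (insert('S')): buf='S' cursor=1
After op 12 (insert('Z')): buf='SZ' cursor=2
After op 13 (left): buf='SZ' cursor=1
After op 14 (end): buf='SZ' cursor=2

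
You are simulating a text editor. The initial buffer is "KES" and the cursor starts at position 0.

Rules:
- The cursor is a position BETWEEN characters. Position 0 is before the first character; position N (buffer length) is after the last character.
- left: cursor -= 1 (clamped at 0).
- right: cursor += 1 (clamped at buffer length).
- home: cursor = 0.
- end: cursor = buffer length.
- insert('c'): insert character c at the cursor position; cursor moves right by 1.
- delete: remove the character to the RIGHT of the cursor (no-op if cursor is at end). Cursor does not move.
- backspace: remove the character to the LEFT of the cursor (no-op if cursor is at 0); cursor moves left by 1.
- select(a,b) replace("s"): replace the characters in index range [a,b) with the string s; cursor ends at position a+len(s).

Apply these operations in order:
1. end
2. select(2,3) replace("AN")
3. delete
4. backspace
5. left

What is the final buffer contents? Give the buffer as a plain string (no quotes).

After op 1 (end): buf='KES' cursor=3
After op 2 (select(2,3) replace("AN")): buf='KEAN' cursor=4
After op 3 (delete): buf='KEAN' cursor=4
After op 4 (backspace): buf='KEA' cursor=3
After op 5 (left): buf='KEA' cursor=2

Answer: KEA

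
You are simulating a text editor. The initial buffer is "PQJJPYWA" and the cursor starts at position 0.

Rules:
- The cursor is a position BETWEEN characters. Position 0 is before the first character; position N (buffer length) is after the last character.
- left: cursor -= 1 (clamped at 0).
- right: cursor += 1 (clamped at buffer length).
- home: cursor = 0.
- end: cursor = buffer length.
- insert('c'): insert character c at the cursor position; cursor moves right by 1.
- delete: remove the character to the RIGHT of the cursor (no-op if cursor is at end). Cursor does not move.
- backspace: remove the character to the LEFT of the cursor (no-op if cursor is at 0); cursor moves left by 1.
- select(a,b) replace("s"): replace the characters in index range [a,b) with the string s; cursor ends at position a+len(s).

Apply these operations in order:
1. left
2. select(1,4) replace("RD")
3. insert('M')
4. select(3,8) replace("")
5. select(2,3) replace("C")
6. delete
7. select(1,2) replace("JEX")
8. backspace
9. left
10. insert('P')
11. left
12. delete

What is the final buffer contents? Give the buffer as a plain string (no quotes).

After op 1 (left): buf='PQJJPYWA' cursor=0
After op 2 (select(1,4) replace("RD")): buf='PRDPYWA' cursor=3
After op 3 (insert('M')): buf='PRDMPYWA' cursor=4
After op 4 (select(3,8) replace("")): buf='PRD' cursor=3
After op 5 (select(2,3) replace("C")): buf='PRC' cursor=3
After op 6 (delete): buf='PRC' cursor=3
After op 7 (select(1,2) replace("JEX")): buf='PJEXC' cursor=4
After op 8 (backspace): buf='PJEC' cursor=3
After op 9 (left): buf='PJEC' cursor=2
After op 10 (insert('P')): buf='PJPEC' cursor=3
After op 11 (left): buf='PJPEC' cursor=2
After op 12 (delete): buf='PJEC' cursor=2

Answer: PJEC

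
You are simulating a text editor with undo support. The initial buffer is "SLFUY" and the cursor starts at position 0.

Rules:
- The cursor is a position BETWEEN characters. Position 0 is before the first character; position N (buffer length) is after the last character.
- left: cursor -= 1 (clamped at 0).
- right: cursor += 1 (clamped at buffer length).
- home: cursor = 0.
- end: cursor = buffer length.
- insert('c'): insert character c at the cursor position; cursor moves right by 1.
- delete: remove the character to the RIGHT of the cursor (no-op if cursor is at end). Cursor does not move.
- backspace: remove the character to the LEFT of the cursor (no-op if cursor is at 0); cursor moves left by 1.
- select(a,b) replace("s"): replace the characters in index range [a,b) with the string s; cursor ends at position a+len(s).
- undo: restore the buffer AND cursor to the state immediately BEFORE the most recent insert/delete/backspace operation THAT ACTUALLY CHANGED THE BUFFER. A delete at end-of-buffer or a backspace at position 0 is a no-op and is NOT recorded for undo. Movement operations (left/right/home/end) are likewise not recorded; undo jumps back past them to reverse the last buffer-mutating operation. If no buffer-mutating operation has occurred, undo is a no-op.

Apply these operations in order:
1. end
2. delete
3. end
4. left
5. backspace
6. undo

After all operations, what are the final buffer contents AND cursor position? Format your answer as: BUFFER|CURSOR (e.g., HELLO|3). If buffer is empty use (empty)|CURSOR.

Answer: SLFUY|4

Derivation:
After op 1 (end): buf='SLFUY' cursor=5
After op 2 (delete): buf='SLFUY' cursor=5
After op 3 (end): buf='SLFUY' cursor=5
After op 4 (left): buf='SLFUY' cursor=4
After op 5 (backspace): buf='SLFY' cursor=3
After op 6 (undo): buf='SLFUY' cursor=4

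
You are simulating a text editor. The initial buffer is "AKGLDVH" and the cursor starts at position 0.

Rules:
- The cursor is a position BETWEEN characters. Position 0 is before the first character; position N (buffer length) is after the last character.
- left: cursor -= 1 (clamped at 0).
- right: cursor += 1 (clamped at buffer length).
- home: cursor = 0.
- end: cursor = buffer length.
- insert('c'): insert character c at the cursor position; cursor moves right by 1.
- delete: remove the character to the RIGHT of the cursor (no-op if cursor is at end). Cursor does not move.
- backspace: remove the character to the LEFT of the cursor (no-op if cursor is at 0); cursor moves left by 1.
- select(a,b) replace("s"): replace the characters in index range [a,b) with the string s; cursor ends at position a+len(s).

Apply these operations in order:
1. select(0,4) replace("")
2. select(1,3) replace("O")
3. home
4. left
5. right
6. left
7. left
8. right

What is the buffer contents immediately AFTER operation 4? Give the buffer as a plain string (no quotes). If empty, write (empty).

Answer: DO

Derivation:
After op 1 (select(0,4) replace("")): buf='DVH' cursor=0
After op 2 (select(1,3) replace("O")): buf='DO' cursor=2
After op 3 (home): buf='DO' cursor=0
After op 4 (left): buf='DO' cursor=0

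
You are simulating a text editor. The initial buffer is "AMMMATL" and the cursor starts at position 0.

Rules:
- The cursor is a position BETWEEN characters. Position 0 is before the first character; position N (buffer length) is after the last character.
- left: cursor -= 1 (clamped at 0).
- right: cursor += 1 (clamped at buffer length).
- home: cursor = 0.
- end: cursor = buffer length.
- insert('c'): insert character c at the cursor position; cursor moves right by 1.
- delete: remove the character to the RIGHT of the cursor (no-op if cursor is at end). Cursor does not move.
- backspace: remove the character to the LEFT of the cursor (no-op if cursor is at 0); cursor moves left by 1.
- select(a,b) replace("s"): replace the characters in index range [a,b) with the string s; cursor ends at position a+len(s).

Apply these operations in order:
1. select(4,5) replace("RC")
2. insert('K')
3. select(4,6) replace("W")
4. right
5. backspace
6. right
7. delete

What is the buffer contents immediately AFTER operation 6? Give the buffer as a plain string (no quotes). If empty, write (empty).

After op 1 (select(4,5) replace("RC")): buf='AMMMRCTL' cursor=6
After op 2 (insert('K')): buf='AMMMRCKTL' cursor=7
After op 3 (select(4,6) replace("W")): buf='AMMMWKTL' cursor=5
After op 4 (right): buf='AMMMWKTL' cursor=6
After op 5 (backspace): buf='AMMMWTL' cursor=5
After op 6 (right): buf='AMMMWTL' cursor=6

Answer: AMMMWTL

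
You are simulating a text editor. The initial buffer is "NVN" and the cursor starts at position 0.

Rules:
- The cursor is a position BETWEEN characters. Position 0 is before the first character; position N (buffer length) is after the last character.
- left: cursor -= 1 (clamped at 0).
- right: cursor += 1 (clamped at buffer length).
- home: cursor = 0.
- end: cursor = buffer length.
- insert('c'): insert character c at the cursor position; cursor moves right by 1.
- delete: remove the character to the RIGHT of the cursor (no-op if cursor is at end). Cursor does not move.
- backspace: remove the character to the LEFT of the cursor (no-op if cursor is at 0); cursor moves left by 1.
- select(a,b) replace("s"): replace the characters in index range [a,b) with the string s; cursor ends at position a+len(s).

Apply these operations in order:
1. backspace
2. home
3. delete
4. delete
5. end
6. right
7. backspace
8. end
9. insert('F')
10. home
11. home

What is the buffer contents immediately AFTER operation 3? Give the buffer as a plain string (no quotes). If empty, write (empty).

Answer: VN

Derivation:
After op 1 (backspace): buf='NVN' cursor=0
After op 2 (home): buf='NVN' cursor=0
After op 3 (delete): buf='VN' cursor=0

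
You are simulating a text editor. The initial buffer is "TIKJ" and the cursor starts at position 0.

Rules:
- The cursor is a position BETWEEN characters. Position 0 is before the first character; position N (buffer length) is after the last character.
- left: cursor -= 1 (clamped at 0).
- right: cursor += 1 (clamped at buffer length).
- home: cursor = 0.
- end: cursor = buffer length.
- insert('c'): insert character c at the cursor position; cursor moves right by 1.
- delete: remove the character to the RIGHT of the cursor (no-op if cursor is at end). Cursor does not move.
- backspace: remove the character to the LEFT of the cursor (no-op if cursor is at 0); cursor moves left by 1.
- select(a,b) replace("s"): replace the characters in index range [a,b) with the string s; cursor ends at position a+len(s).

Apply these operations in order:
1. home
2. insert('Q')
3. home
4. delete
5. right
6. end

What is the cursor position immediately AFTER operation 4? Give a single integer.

Answer: 0

Derivation:
After op 1 (home): buf='TIKJ' cursor=0
After op 2 (insert('Q')): buf='QTIKJ' cursor=1
After op 3 (home): buf='QTIKJ' cursor=0
After op 4 (delete): buf='TIKJ' cursor=0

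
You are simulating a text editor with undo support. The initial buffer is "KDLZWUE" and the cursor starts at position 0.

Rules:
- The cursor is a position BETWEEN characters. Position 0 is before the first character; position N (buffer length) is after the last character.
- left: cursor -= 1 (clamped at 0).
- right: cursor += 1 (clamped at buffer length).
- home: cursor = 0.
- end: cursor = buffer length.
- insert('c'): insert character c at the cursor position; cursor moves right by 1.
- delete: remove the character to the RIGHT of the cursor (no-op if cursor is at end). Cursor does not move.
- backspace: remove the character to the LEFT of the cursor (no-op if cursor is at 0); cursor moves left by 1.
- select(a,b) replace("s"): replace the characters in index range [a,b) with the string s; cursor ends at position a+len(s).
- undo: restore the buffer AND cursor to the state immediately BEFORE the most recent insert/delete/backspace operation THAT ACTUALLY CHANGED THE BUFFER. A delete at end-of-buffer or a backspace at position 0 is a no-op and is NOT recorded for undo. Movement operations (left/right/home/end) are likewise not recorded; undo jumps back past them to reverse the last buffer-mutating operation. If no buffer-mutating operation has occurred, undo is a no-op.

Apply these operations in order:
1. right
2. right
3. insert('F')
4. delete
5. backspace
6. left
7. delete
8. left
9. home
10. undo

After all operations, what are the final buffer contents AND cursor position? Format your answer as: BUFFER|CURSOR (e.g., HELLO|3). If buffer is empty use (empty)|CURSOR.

Answer: KDZWUE|1

Derivation:
After op 1 (right): buf='KDLZWUE' cursor=1
After op 2 (right): buf='KDLZWUE' cursor=2
After op 3 (insert('F')): buf='KDFLZWUE' cursor=3
After op 4 (delete): buf='KDFZWUE' cursor=3
After op 5 (backspace): buf='KDZWUE' cursor=2
After op 6 (left): buf='KDZWUE' cursor=1
After op 7 (delete): buf='KZWUE' cursor=1
After op 8 (left): buf='KZWUE' cursor=0
After op 9 (home): buf='KZWUE' cursor=0
After op 10 (undo): buf='KDZWUE' cursor=1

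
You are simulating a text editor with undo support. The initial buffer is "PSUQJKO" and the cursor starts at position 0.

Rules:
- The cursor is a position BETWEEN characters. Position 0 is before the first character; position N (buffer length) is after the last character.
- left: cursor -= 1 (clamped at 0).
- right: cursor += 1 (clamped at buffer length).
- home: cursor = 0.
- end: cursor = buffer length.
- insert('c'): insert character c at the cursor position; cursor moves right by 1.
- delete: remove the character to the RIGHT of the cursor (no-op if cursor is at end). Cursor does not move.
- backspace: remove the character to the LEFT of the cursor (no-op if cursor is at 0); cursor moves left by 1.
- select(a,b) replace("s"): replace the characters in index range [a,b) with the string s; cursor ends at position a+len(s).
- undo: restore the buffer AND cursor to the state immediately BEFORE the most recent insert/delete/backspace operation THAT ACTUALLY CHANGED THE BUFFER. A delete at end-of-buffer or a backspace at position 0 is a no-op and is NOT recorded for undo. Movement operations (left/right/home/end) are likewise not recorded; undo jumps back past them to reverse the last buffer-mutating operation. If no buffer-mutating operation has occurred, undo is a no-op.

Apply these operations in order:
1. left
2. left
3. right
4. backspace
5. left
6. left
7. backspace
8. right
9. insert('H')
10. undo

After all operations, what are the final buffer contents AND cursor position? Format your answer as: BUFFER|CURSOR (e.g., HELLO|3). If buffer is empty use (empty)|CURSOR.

Answer: SUQJKO|1

Derivation:
After op 1 (left): buf='PSUQJKO' cursor=0
After op 2 (left): buf='PSUQJKO' cursor=0
After op 3 (right): buf='PSUQJKO' cursor=1
After op 4 (backspace): buf='SUQJKO' cursor=0
After op 5 (left): buf='SUQJKO' cursor=0
After op 6 (left): buf='SUQJKO' cursor=0
After op 7 (backspace): buf='SUQJKO' cursor=0
After op 8 (right): buf='SUQJKO' cursor=1
After op 9 (insert('H')): buf='SHUQJKO' cursor=2
After op 10 (undo): buf='SUQJKO' cursor=1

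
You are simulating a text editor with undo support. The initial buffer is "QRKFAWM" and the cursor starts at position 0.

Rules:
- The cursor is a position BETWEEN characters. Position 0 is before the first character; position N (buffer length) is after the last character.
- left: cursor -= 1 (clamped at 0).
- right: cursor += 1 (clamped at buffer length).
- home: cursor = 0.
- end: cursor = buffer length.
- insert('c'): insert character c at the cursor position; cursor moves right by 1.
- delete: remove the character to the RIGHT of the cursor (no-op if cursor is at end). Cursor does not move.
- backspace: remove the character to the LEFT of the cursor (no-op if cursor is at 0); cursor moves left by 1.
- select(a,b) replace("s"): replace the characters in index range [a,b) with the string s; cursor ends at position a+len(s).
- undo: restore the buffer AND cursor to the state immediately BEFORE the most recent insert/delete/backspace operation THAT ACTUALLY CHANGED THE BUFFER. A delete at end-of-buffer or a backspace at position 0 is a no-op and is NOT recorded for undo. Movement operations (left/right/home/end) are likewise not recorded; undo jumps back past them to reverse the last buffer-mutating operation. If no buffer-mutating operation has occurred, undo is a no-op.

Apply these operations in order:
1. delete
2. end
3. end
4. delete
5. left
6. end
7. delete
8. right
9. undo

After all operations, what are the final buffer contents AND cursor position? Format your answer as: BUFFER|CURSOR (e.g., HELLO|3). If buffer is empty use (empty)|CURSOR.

Answer: QRKFAWM|0

Derivation:
After op 1 (delete): buf='RKFAWM' cursor=0
After op 2 (end): buf='RKFAWM' cursor=6
After op 3 (end): buf='RKFAWM' cursor=6
After op 4 (delete): buf='RKFAWM' cursor=6
After op 5 (left): buf='RKFAWM' cursor=5
After op 6 (end): buf='RKFAWM' cursor=6
After op 7 (delete): buf='RKFAWM' cursor=6
After op 8 (right): buf='RKFAWM' cursor=6
After op 9 (undo): buf='QRKFAWM' cursor=0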